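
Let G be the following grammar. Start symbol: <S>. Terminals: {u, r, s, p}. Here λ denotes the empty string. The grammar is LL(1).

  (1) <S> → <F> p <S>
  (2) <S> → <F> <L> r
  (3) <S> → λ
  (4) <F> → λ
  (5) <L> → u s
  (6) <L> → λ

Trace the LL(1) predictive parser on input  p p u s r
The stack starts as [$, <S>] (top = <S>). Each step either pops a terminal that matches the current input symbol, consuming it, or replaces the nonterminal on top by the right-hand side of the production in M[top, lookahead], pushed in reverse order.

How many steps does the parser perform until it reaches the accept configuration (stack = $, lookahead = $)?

12

step 1: stack=$ <S>  input=p p u s r $  — expand <S> → <F> p <S>
step 2: stack=$ <S> p <F>  input=p p u s r $  — expand <F> → λ
step 3: stack=$ <S> p  input=p p u s r $  — match p
step 4: stack=$ <S>  input=p u s r $  — expand <S> → <F> p <S>
step 5: stack=$ <S> p <F>  input=p u s r $  — expand <F> → λ
step 6: stack=$ <S> p  input=p u s r $  — match p
step 7: stack=$ <S>  input=u s r $  — expand <S> → <F> <L> r
step 8: stack=$ r <L> <F>  input=u s r $  — expand <F> → λ
step 9: stack=$ r <L>  input=u s r $  — expand <L> → u s
step 10: stack=$ r s u  input=u s r $  — match u
step 11: stack=$ r s  input=s r $  — match s
step 12: stack=$ r  input=r $  — match r
Accept reached after 12 steps.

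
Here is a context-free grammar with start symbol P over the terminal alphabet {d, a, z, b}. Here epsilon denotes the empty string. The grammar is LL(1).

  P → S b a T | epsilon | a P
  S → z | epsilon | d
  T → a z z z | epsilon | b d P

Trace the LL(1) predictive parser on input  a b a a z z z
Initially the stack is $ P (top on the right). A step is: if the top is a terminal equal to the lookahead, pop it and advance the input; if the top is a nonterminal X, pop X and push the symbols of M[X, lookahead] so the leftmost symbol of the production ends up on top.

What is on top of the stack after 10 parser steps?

z

      Stack      Input            Action
   1  $ P        a b a a z z z $  expand P → a P
   2  $ P a      a b a a z z z $  match a
   3  $ P        b a a z z z $    expand P → S b a T
   4  $ T a b S  b a a z z z $    expand S → epsilon
   5  $ T a b    b a a z z z $    match b
   6  $ T a      a a z z z $      match a
   7  $ T        a z z z $        expand T → a z z z
   8  $ z z z a  a z z z $        match a
   9  $ z z z    z z z $          match z
  10  $ z z      z z $            match z
Stack after step 10: $ z (top = z).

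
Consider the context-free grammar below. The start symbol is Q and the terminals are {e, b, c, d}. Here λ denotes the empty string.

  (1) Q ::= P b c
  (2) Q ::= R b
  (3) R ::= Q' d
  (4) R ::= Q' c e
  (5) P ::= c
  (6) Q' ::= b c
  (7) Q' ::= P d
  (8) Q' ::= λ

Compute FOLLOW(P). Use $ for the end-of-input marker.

FIRST(P) = {c}
FIRST(Q') = {λ, b, c}  (via P d)
FIRST(R) = {b, c, d}  (via Q' d, Q' c e)
FIRST(Q) = {b, c, d}  (via P b c, R b)
FOLLOW(Q) includes $ since Q is the start symbol.
FOLLOW(Q): Q appears on no right-hand side. Thus FOLLOW(Q) = {$}.
FOLLOW(R): in Q::=R b, R is followed by b with FIRST {b}. Thus FOLLOW(R) = {b}.
FOLLOW(P): in Q::=P b c, P is followed by b c with FIRST {b}; in Q'::=P d, P is followed by d with FIRST {d}. Thus FOLLOW(P) = {b, d}.
FOLLOW(Q'): in R::=Q' d, Q' is followed by d with FIRST {d}; in R::=Q' c e, Q' is followed by c e with FIRST {c}. Thus FOLLOW(Q') = {c, d}.

{b, d}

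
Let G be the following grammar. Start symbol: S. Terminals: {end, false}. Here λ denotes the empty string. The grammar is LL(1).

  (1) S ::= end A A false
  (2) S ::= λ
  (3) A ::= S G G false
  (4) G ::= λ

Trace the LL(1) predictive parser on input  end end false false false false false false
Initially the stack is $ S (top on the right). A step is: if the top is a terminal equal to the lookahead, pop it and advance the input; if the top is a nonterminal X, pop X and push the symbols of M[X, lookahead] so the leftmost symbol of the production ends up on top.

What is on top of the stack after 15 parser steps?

step 1: stack=$ S  input=end end false false false false false false $  — expand S ::= end A A false
step 2: stack=$ false A A end  input=end end false false false false false false $  — match end
step 3: stack=$ false A A  input=end false false false false false false $  — expand A ::= S G G false
step 4: stack=$ false A false G G S  input=end false false false false false false $  — expand S ::= end A A false
step 5: stack=$ false A false G G false A A end  input=end false false false false false false $  — match end
step 6: stack=$ false A false G G false A A  input=false false false false false false $  — expand A ::= S G G false
step 7: stack=$ false A false G G false A false G G S  input=false false false false false false $  — expand S ::= λ
step 8: stack=$ false A false G G false A false G G  input=false false false false false false $  — expand G ::= λ
step 9: stack=$ false A false G G false A false G  input=false false false false false false $  — expand G ::= λ
step 10: stack=$ false A false G G false A false  input=false false false false false false $  — match false
step 11: stack=$ false A false G G false A  input=false false false false false $  — expand A ::= S G G false
step 12: stack=$ false A false G G false false G G S  input=false false false false false $  — expand S ::= λ
step 13: stack=$ false A false G G false false G G  input=false false false false false $  — expand G ::= λ
step 14: stack=$ false A false G G false false G  input=false false false false false $  — expand G ::= λ
step 15: stack=$ false A false G G false false  input=false false false false false $  — match false
Stack after step 15: $ false A false G G false (top = false).

false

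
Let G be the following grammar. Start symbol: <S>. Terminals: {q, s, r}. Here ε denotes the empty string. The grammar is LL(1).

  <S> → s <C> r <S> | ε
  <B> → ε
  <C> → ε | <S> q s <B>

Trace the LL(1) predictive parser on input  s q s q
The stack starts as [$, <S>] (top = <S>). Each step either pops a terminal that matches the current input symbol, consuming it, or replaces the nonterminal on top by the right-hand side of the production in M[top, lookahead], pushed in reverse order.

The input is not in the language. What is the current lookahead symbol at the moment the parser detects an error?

q

step 1: stack=$ <S>  input=s q s q $  — expand <S> → s <C> r <S>
step 2: stack=$ <S> r <C> s  input=s q s q $  — match s
step 3: stack=$ <S> r <C>  input=q s q $  — expand <C> → <S> q s <B>
step 4: stack=$ <S> r <B> s q <S>  input=q s q $  — expand <S> → ε
step 5: stack=$ <S> r <B> s q  input=q s q $  — match q
step 6: stack=$ <S> r <B> s  input=s q $  — match s
step 7: stack=$ <S> r <B>  input=q $  — error: M[<B>, q] is empty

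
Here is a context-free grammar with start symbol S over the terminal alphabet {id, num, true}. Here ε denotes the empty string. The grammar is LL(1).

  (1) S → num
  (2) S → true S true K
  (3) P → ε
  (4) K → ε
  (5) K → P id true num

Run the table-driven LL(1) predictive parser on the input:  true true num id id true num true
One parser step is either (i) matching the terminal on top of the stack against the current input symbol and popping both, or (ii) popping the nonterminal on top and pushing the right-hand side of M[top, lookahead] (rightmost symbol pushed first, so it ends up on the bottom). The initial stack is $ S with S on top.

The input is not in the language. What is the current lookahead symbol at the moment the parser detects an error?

id

     Stack                   Input                                Action
  1  $ S                     true true num id id true num true $  expand S → true S true K
  2  $ K true S true         true true num id id true num true $  match true
  3  $ K true S              true num id id true num true $       expand S → true S true K
  4  $ K true K true S true  true num id id true num true $       match true
  5  $ K true K true S       num id id true num true $            expand S → num
  6  $ K true K true num     num id id true num true $            match num
  7  $ K true K true         id id true num true $                error: top is terminal true but lookahead is id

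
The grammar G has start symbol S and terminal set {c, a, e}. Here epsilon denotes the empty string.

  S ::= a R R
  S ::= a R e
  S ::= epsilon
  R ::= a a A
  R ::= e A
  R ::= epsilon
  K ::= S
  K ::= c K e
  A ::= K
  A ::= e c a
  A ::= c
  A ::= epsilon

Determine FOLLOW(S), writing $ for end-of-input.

{$, a, e}

FIRST(S): from S::=a R R we get {a}; from S::=a R e we get {a}; from S::=epsilon we get {epsilon}. So FIRST(S) = {epsilon, a}.
FIRST(R): from R::=a a A we get {a}; from R::=e A we get {e}; from R::=epsilon we get {epsilon}. So FIRST(R) = {epsilon, a, e}.
FIRST(K): from K::=S we get {epsilon, a}; from K::=c K e we get {c}. So FIRST(K) = {epsilon, a, c}.
FIRST(A): from A::=K we get {epsilon, a, c}; from A::=e c a we get {e}; from A::=c we get {c}; from A::=epsilon we get {epsilon}. So FIRST(A) = {epsilon, a, c, e}.
FOLLOW(S) includes $ since S is the start symbol.
FOLLOW(S): in K::=S, the suffix after S is empty, so FOLLOW(S) ⊇ FOLLOW(K) = {$, a, e}. Thus FOLLOW(S) = {$, a, e}.
FOLLOW(R): in S::=a R R (occurrence 1), R is followed by R with FIRST {epsilon, a, e}; in S::=a R R (occurrence 1), the suffix after R is nullable, so FOLLOW(R) ⊇ FOLLOW(S) = {$, a, e}; in S::=a R R (occurrence 2), the suffix after R is empty, so FOLLOW(R) ⊇ FOLLOW(S) = {$, a, e}; in S::=a R e, R is followed by e with FIRST {e}. Thus FOLLOW(R) = {$, a, e}.
FOLLOW(A): in R::=a a A, the suffix after A is empty, so FOLLOW(A) ⊇ FOLLOW(R) = {$, a, e}; in R::=e A, the suffix after A is empty, so FOLLOW(A) ⊇ FOLLOW(R) = {$, a, e}. Thus FOLLOW(A) = {$, a, e}.
FOLLOW(K): in K::=c K e, K is followed by e with FIRST {e}; in A::=K, the suffix after K is empty, so FOLLOW(K) ⊇ FOLLOW(A) = {$, a, e}. Thus FOLLOW(K) = {$, a, e}.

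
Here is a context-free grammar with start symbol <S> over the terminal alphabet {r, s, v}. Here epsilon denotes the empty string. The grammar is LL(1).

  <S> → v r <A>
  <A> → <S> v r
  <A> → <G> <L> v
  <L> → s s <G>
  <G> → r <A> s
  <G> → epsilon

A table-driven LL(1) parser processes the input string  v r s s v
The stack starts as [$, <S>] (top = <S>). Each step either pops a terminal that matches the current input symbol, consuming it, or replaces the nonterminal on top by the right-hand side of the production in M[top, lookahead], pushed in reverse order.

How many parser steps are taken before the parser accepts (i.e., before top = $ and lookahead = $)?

      Stack        Input        Action
   1  $ <S>        v r s s v $  expand <S> → v r <A>
   2  $ <A> r v    v r s s v $  match v
   3  $ <A> r      r s s v $    match r
   4  $ <A>        s s v $      expand <A> → <G> <L> v
   5  $ v <L> <G>  s s v $      expand <G> → epsilon
   6  $ v <L>      s s v $      expand <L> → s s <G>
   7  $ v <G> s s  s s v $      match s
   8  $ v <G> s    s v $        match s
   9  $ v <G>      v $          expand <G> → epsilon
  10  $ v          v $          match v
Accept reached after 10 steps.

10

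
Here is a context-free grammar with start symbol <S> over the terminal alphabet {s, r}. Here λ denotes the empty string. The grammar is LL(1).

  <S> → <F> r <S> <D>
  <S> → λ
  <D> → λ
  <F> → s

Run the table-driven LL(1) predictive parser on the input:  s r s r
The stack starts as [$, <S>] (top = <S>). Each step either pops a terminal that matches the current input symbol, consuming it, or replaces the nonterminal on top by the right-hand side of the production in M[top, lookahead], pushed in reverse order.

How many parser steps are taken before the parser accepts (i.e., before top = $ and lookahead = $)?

11

step 1: stack=$ <S>  input=s r s r $  — expand <S> → <F> r <S> <D>
step 2: stack=$ <D> <S> r <F>  input=s r s r $  — expand <F> → s
step 3: stack=$ <D> <S> r s  input=s r s r $  — match s
step 4: stack=$ <D> <S> r  input=r s r $  — match r
step 5: stack=$ <D> <S>  input=s r $  — expand <S> → <F> r <S> <D>
step 6: stack=$ <D> <D> <S> r <F>  input=s r $  — expand <F> → s
step 7: stack=$ <D> <D> <S> r s  input=s r $  — match s
step 8: stack=$ <D> <D> <S> r  input=r $  — match r
step 9: stack=$ <D> <D> <S>  input=$  — expand <S> → λ
step 10: stack=$ <D> <D>  input=$  — expand <D> → λ
step 11: stack=$ <D>  input=$  — expand <D> → λ
Accept reached after 11 steps.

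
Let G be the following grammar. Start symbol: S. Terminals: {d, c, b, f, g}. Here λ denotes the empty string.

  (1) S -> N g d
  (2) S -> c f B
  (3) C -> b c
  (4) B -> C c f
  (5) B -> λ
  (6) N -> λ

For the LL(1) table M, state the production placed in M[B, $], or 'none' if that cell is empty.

B -> λ

FIRST(C) = {b}
FIRST(N) = {λ}
FIRST(S) = {c, g}  (via N g d)
FIRST(B) = {λ, b}  (via C c f)
FOLLOW(S) includes $ since S is the start symbol.
FOLLOW(S): S appears on no right-hand side. Thus FOLLOW(S) = {$}.
FOLLOW(B): in S->c f B, the suffix after B is empty, so FOLLOW(B) ⊇ FOLLOW(S) = {$}. Thus FOLLOW(B) = {$}.
For B -> C c f: FIRST(C c f) = {b}, so it goes in M[B, t] for t ∈ {b}.
For B -> λ: FIRST(λ) = {λ}, so it goes in M[B, t] for t ∈ {}; since λ ∈ FIRST, also for every t ∈ FOLLOW(B) = {$}.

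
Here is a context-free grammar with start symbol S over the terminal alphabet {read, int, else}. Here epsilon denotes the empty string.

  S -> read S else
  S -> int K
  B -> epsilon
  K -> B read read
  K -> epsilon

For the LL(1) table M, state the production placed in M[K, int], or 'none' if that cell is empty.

FIRST(S): from S->read S else we get {read}; from S->int K we get {int}. So FIRST(S) = {int, read}.
FIRST(B): from B->epsilon we get {epsilon}. So FIRST(B) = {epsilon}.
FIRST(K): from K->B read read we get {read}; from K->epsilon we get {epsilon}. So FIRST(K) = {epsilon, read}.
FOLLOW(S) includes $ since S is the start symbol.
FOLLOW(S): in S->read S else, S is followed by else with FIRST {else}. Thus FOLLOW(S) = {$, else}.
FOLLOW(K): in S->int K, the suffix after K is empty, so FOLLOW(K) ⊇ FOLLOW(S) = {$, else}. Thus FOLLOW(K) = {$, else}.
For K -> B read read: FIRST(B read read) = {read}, so it goes in M[K, t] for t ∈ {read}.
For K -> epsilon: FIRST(epsilon) = {epsilon}, so it goes in M[K, t] for t ∈ {}; since epsilon ∈ FIRST, also for every t ∈ FOLLOW(K) = {$, else}.
None of these place a production in M[K, int].

none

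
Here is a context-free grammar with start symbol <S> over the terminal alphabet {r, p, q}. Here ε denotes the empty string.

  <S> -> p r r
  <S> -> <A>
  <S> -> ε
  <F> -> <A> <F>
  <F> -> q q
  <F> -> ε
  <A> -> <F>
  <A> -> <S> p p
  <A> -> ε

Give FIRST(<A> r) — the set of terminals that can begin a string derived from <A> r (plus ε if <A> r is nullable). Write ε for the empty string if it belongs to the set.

{p, q, r}

FIRST(<S>) = {ε, p, q}  (via <A>)
FIRST(<F>) = {ε, p, q}  (via <A> <F>)
FIRST(<A>) = {ε, p, q}  (via <F>, <S> p p)
FIRST(<A> r): take FIRST of each symbol in turn, carrying on past any symbol whose FIRST contains ε; result {p, q, r}.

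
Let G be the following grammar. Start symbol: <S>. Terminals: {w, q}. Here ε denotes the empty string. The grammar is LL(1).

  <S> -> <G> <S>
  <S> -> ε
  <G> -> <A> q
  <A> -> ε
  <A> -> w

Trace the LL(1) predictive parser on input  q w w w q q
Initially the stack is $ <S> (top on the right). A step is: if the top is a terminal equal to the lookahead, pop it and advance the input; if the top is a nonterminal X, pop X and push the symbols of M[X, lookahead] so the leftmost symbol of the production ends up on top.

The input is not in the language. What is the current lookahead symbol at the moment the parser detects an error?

     Stack        Input          Action
  1  $ <S>        q w w w q q $  expand <S> -> <G> <S>
  2  $ <S> <G>    q w w w q q $  expand <G> -> <A> q
  3  $ <S> q <A>  q w w w q q $  expand <A> -> ε
  4  $ <S> q      q w w w q q $  match q
  5  $ <S>        w w w q q $    expand <S> -> <G> <S>
  6  $ <S> <G>    w w w q q $    expand <G> -> <A> q
  7  $ <S> q <A>  w w w q q $    expand <A> -> w
  8  $ <S> q w    w w w q q $    match w
  9  $ <S> q      w w q q $      error: top is terminal q but lookahead is w

w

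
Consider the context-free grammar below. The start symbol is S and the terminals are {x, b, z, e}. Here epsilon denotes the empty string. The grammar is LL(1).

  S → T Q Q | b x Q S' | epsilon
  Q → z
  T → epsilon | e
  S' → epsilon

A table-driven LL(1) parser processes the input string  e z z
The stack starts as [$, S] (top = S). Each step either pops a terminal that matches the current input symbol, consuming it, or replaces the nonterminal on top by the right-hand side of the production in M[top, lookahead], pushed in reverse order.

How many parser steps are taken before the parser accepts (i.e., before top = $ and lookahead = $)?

step 1: stack=$ S  input=e z z $  — expand S → T Q Q
step 2: stack=$ Q Q T  input=e z z $  — expand T → e
step 3: stack=$ Q Q e  input=e z z $  — match e
step 4: stack=$ Q Q  input=z z $  — expand Q → z
step 5: stack=$ Q z  input=z z $  — match z
step 6: stack=$ Q  input=z $  — expand Q → z
step 7: stack=$ z  input=z $  — match z
Accept reached after 7 steps.

7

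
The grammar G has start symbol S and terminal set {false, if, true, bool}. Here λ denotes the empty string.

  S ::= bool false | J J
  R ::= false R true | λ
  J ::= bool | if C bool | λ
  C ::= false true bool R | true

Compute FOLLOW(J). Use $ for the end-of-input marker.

FIRST(R): from R::=false R true we get {false}; from R::=λ we get {λ}. So FIRST(R) = {λ, false}.
FIRST(J): from J::=bool we get {bool}; from J::=if C bool we get {if}; from J::=λ we get {λ}. So FIRST(J) = {λ, bool, if}.
FIRST(C): from C::=false true bool R we get {false}; from C::=true we get {true}. So FIRST(C) = {false, true}.
FIRST(S): from S::=bool false we get {bool}; from S::=J J we get {λ, bool, if}. So FIRST(S) = {λ, bool, if}.
FOLLOW(S) includes $ since S is the start symbol.
FOLLOW(S): S appears on no right-hand side. Thus FOLLOW(S) = {$}.
FOLLOW(J): in S::=J J (occurrence 1), J is followed by J with FIRST {λ, bool, if}; in S::=J J (occurrence 1), the suffix after J is nullable, so FOLLOW(J) ⊇ FOLLOW(S) = {$}; in S::=J J (occurrence 2), the suffix after J is empty, so FOLLOW(J) ⊇ FOLLOW(S) = {$}. Thus FOLLOW(J) = {$, bool, if}.
FOLLOW(C): in J::=if C bool, C is followed by bool with FIRST {bool}. Thus FOLLOW(C) = {bool}.
FOLLOW(R): in R::=false R true, R is followed by true with FIRST {true}; in C::=false true bool R, the suffix after R is empty, so FOLLOW(R) ⊇ FOLLOW(C) = {bool}. Thus FOLLOW(R) = {bool, true}.

{$, bool, if}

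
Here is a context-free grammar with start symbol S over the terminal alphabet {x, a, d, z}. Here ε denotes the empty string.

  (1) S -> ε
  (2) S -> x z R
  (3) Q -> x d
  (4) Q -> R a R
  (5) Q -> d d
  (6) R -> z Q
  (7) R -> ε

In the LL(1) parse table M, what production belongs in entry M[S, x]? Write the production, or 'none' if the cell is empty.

S -> x z R

FIRST(S) = {ε, x}
FIRST(R) = {ε, z}
FIRST(Q) = {a, d, x, z}  (via R a R)
FOLLOW(S) includes $ since S is the start symbol.
FOLLOW(S): S appears on no right-hand side. Thus FOLLOW(S) = {$}.
For S -> ε: FIRST(ε) = {ε}, so it goes in M[S, t] for t ∈ {}; since ε ∈ FIRST, also for every t ∈ FOLLOW(S) = {$}.
For S -> x z R: FIRST(x z R) = {x}, so it goes in M[S, t] for t ∈ {x}.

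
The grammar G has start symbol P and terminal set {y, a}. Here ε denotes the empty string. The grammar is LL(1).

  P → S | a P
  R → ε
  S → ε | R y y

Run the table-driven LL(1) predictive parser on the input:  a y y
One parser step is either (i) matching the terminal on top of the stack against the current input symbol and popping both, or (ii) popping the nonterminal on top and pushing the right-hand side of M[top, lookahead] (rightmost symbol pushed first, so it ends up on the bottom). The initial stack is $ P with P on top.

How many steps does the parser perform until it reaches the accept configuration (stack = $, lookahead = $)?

7

step 1: stack=$ P  input=a y y $  — expand P → a P
step 2: stack=$ P a  input=a y y $  — match a
step 3: stack=$ P  input=y y $  — expand P → S
step 4: stack=$ S  input=y y $  — expand S → R y y
step 5: stack=$ y y R  input=y y $  — expand R → ε
step 6: stack=$ y y  input=y y $  — match y
step 7: stack=$ y  input=y $  — match y
Accept reached after 7 steps.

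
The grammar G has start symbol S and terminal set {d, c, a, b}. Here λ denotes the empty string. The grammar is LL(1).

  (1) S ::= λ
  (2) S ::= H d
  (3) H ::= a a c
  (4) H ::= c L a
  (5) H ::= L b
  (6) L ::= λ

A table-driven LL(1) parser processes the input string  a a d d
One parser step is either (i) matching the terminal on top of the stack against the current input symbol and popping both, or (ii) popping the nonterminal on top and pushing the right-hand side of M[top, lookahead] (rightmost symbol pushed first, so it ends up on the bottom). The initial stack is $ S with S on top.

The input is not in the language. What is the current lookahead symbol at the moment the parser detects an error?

     Stack      Input      Action
  1  $ S        a a d d $  expand S ::= H d
  2  $ d H      a a d d $  expand H ::= a a c
  3  $ d c a a  a a d d $  match a
  4  $ d c a    a d d $    match a
  5  $ d c      d d $      error: top is terminal c but lookahead is d

d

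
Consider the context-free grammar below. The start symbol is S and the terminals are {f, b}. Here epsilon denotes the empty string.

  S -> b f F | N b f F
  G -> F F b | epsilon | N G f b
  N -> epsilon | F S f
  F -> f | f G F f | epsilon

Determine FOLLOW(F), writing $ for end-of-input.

FIRST(F): from F->f we get {f}; from F->f G F f we get {f}; from F->epsilon we get {epsilon}. So FIRST(F) = {epsilon, f}.
FIRST(S): from S->b f F we get {b}; from S->N b f F we get {b, f}. So FIRST(S) = {b, f}.
FIRST(N): from N->epsilon we get {epsilon}; from N->F S f we get {b, f}. So FIRST(N) = {epsilon, b, f}.
FIRST(G): from G->F F b we get {b, f}; from G->epsilon we get {epsilon}; from G->N G f b we get {b, f}. So FIRST(G) = {epsilon, b, f}.
FOLLOW(S) includes $ since S is the start symbol.
FOLLOW(S): in N->F S f, S is followed by f with FIRST {f}. Thus FOLLOW(S) = {$, f}.
FOLLOW(G): in G->N G f b, G is followed by f b with FIRST {f}; in F->f G F f, G is followed by F f with FIRST {f}. Thus FOLLOW(G) = {f}.
FOLLOW(N): in S->N b f F, N is followed by b f F with FIRST {b}; in G->N G f b, N is followed by G f b with FIRST {b, f}. Thus FOLLOW(N) = {b, f}.
FOLLOW(F): in S->b f F, the suffix after F is empty, so FOLLOW(F) ⊇ FOLLOW(S) = {$, f}; in S->N b f F, the suffix after F is empty, so FOLLOW(F) ⊇ FOLLOW(S) = {$, f}; in G->F F b (occurrence 1), F is followed by F b with FIRST {b, f}; in G->F F b (occurrence 2), F is followed by b with FIRST {b}; in N->F S f, F is followed by S f with FIRST {b, f}; in F->f G F f, F is followed by f with FIRST {f}. Thus FOLLOW(F) = {$, b, f}.

{$, b, f}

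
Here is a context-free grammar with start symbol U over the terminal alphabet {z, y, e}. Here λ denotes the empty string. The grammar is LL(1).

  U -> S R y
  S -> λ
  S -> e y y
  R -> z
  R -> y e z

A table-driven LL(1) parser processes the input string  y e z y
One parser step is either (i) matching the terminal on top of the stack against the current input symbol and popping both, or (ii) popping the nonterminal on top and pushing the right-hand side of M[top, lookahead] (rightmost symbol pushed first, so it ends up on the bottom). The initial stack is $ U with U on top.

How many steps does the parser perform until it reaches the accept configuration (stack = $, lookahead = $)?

7

step 1: stack=$ U  input=y e z y $  — expand U -> S R y
step 2: stack=$ y R S  input=y e z y $  — expand S -> λ
step 3: stack=$ y R  input=y e z y $  — expand R -> y e z
step 4: stack=$ y z e y  input=y e z y $  — match y
step 5: stack=$ y z e  input=e z y $  — match e
step 6: stack=$ y z  input=z y $  — match z
step 7: stack=$ y  input=y $  — match y
Accept reached after 7 steps.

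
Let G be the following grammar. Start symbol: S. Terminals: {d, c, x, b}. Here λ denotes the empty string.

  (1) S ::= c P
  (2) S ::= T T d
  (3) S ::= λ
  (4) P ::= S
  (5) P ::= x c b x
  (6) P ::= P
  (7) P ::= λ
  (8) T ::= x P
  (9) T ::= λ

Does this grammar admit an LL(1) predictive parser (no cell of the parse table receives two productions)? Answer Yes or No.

FIRST(S) = {λ, c, d, x}
FIRST(P) = {λ, c, d, x}
FIRST(T) = {λ, x}
FOLLOW(S) = {$, d, x}
FOLLOW(P) = {$, d, x}
FOLLOW(T) = {d, x}
Cell M[P, $] receives both P ::= S and P ::= P and P ::= λ — the grammar is not LL(1).

No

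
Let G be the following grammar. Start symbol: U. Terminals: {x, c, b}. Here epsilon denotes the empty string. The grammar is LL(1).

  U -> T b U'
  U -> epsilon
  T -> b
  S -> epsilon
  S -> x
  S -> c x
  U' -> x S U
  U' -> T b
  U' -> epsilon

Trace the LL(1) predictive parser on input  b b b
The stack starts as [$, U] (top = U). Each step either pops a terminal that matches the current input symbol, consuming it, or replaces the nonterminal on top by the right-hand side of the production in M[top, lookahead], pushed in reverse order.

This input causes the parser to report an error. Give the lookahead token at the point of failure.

$

step 1: stack=$ U  input=b b b $  — expand U -> T b U'
step 2: stack=$ U' b T  input=b b b $  — expand T -> b
step 3: stack=$ U' b b  input=b b b $  — match b
step 4: stack=$ U' b  input=b b $  — match b
step 5: stack=$ U'  input=b $  — expand U' -> T b
step 6: stack=$ b T  input=b $  — expand T -> b
step 7: stack=$ b b  input=b $  — match b
step 8: stack=$ b  input=$  — error: top is terminal b but lookahead is $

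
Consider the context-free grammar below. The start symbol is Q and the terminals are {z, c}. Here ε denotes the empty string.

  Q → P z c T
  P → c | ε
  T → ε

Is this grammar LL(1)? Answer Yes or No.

Yes

FIRST(Q) = {c, z}
FIRST(P) = {ε, c}
FIRST(T) = {ε}
FOLLOW(Q) = {$}
FOLLOW(P) = {z}
FOLLOW(T) = {$}
Each cell of M receives at most one production.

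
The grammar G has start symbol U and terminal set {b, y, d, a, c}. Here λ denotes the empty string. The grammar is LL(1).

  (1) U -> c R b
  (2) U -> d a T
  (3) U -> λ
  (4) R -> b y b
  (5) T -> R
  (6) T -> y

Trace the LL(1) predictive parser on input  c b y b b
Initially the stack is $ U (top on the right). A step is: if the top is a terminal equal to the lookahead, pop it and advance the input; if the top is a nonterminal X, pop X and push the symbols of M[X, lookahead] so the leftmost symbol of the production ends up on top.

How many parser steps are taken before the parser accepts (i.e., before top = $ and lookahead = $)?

step 1: stack=$ U  input=c b y b b $  — expand U -> c R b
step 2: stack=$ b R c  input=c b y b b $  — match c
step 3: stack=$ b R  input=b y b b $  — expand R -> b y b
step 4: stack=$ b b y b  input=b y b b $  — match b
step 5: stack=$ b b y  input=y b b $  — match y
step 6: stack=$ b b  input=b b $  — match b
step 7: stack=$ b  input=b $  — match b
Accept reached after 7 steps.

7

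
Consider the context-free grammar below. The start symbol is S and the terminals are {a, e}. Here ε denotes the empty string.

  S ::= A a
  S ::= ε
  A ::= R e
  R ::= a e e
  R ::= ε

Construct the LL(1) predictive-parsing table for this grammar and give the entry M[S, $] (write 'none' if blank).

S ::= ε

FIRST(R): from R::=a e e we get {a}; from R::=ε we get {ε}. So FIRST(R) = {ε, a}.
FIRST(A): from A::=R e we get {a, e}. So FIRST(A) = {a, e}.
FIRST(S): from S::=A a we get {a, e}; from S::=ε we get {ε}. So FIRST(S) = {ε, a, e}.
FOLLOW(S) includes $ since S is the start symbol.
FOLLOW(S): S appears on no right-hand side. Thus FOLLOW(S) = {$}.
For S ::= A a: FIRST(A a) = {a, e}, so it goes in M[S, t] for t ∈ {a, e}.
For S ::= ε: FIRST(ε) = {ε}, so it goes in M[S, t] for t ∈ {}; since ε ∈ FIRST, also for every t ∈ FOLLOW(S) = {$}.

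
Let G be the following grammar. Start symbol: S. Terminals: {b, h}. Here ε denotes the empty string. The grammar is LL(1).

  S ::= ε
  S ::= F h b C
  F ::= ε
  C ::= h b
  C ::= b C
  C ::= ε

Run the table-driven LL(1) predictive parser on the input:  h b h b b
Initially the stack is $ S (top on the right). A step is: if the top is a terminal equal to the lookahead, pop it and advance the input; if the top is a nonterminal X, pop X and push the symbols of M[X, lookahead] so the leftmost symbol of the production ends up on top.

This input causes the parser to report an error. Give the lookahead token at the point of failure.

step 1: stack=$ S  input=h b h b b $  — expand S ::= F h b C
step 2: stack=$ C b h F  input=h b h b b $  — expand F ::= ε
step 3: stack=$ C b h  input=h b h b b $  — match h
step 4: stack=$ C b  input=b h b b $  — match b
step 5: stack=$ C  input=h b b $  — expand C ::= h b
step 6: stack=$ b h  input=h b b $  — match h
step 7: stack=$ b  input=b b $  — match b
step 8: stack=$  input=b $  — error: stack empty but input remains

b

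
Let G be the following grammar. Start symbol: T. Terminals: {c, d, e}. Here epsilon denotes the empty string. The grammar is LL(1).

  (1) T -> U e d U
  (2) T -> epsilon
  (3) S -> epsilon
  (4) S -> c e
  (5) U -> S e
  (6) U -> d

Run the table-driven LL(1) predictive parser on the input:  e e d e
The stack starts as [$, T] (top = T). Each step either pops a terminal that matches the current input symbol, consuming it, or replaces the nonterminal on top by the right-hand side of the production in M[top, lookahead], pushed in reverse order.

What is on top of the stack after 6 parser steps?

     Stack        Input      Action
  1  $ T          e e d e $  expand T -> U e d U
  2  $ U d e U    e e d e $  expand U -> S e
  3  $ U d e e S  e e d e $  expand S -> epsilon
  4  $ U d e e    e e d e $  match e
  5  $ U d e      e d e $    match e
  6  $ U d        d e $      match d
Stack after step 6: $ U (top = U).

U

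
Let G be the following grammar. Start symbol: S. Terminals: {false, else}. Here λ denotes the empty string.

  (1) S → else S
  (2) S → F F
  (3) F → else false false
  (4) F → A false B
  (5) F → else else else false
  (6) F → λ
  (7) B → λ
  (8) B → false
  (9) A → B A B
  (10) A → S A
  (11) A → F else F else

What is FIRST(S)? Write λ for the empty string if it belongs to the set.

{λ, else, false}

FIRST(B): from B→λ we get {λ}; from B→false we get {false}. So FIRST(B) = {λ, false}.
FIRST(S): from S→else S we get {else}; from S→F F we get {λ, else, false}. So FIRST(S) = {λ, else, false}.
FIRST(F): from F→else false false we get {else}; from F→A false B we get {else, false}; from F→else else else false we get {else}; from F→λ we get {λ}. So FIRST(F) = {λ, else, false}.
FIRST(A): from A→B A B we get {else, false}; from A→S A we get {else, false}; from A→F else F else we get {else, false}. So FIRST(A) = {else, false}.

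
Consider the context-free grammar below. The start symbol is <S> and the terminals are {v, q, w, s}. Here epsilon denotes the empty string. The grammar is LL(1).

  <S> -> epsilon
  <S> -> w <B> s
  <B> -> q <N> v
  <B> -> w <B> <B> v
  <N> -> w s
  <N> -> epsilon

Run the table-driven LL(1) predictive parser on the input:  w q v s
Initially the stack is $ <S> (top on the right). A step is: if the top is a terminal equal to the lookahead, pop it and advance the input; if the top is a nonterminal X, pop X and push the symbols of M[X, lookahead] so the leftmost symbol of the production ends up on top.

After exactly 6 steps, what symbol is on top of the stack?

     Stack        Input      Action
  1  $ <S>        w q v s $  expand <S> -> w <B> s
  2  $ s <B> w    w q v s $  match w
  3  $ s <B>      q v s $    expand <B> -> q <N> v
  4  $ s v <N> q  q v s $    match q
  5  $ s v <N>    v s $      expand <N> -> epsilon
  6  $ s v        v s $      match v
Stack after step 6: $ s (top = s).

s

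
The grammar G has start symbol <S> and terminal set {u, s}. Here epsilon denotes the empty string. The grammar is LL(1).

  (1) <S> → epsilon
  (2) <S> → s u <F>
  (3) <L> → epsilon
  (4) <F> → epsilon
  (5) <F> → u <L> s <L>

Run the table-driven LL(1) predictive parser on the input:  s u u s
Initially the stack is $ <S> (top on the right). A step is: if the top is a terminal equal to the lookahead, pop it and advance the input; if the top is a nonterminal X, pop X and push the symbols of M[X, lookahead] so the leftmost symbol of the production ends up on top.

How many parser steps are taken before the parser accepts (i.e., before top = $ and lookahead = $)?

8

     Stack          Input      Action
  1  $ <S>          s u u s $  expand <S> → s u <F>
  2  $ <F> u s      s u u s $  match s
  3  $ <F> u        u u s $    match u
  4  $ <F>          u s $      expand <F> → u <L> s <L>
  5  $ <L> s <L> u  u s $      match u
  6  $ <L> s <L>    s $        expand <L> → epsilon
  7  $ <L> s        s $        match s
  8  $ <L>          $          expand <L> → epsilon
Accept reached after 8 steps.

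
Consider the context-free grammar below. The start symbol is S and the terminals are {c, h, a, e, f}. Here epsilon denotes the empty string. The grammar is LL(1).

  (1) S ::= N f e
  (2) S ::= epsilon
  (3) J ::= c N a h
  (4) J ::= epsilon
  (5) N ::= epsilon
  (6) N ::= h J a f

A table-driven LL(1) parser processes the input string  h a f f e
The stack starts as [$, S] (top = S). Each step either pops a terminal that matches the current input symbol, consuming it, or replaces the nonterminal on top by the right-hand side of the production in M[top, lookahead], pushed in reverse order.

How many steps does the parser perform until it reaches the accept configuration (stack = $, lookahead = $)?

8

     Stack          Input        Action
  1  $ S            h a f f e $  expand S ::= N f e
  2  $ e f N        h a f f e $  expand N ::= h J a f
  3  $ e f f a J h  h a f f e $  match h
  4  $ e f f a J    a f f e $    expand J ::= epsilon
  5  $ e f f a      a f f e $    match a
  6  $ e f f        f f e $      match f
  7  $ e f          f e $        match f
  8  $ e            e $          match e
Accept reached after 8 steps.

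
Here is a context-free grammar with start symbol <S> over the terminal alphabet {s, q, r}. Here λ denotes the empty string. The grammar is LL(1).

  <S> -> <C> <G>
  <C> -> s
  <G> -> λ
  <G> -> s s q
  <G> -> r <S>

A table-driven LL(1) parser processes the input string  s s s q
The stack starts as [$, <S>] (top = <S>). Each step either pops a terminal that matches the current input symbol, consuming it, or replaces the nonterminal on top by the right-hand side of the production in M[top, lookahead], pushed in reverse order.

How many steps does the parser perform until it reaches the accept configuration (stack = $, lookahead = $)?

7

step 1: stack=$ <S>  input=s s s q $  — expand <S> -> <C> <G>
step 2: stack=$ <G> <C>  input=s s s q $  — expand <C> -> s
step 3: stack=$ <G> s  input=s s s q $  — match s
step 4: stack=$ <G>  input=s s q $  — expand <G> -> s s q
step 5: stack=$ q s s  input=s s q $  — match s
step 6: stack=$ q s  input=s q $  — match s
step 7: stack=$ q  input=q $  — match q
Accept reached after 7 steps.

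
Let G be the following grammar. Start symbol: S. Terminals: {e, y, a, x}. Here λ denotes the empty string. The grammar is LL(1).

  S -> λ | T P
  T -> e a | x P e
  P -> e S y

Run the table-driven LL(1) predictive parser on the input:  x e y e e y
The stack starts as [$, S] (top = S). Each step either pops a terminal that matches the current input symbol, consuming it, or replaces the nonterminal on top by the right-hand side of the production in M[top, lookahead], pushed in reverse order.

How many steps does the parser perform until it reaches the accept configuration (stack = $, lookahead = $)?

12

step 1: stack=$ S  input=x e y e e y $  — expand S -> T P
step 2: stack=$ P T  input=x e y e e y $  — expand T -> x P e
step 3: stack=$ P e P x  input=x e y e e y $  — match x
step 4: stack=$ P e P  input=e y e e y $  — expand P -> e S y
step 5: stack=$ P e y S e  input=e y e e y $  — match e
step 6: stack=$ P e y S  input=y e e y $  — expand S -> λ
step 7: stack=$ P e y  input=y e e y $  — match y
step 8: stack=$ P e  input=e e y $  — match e
step 9: stack=$ P  input=e y $  — expand P -> e S y
step 10: stack=$ y S e  input=e y $  — match e
step 11: stack=$ y S  input=y $  — expand S -> λ
step 12: stack=$ y  input=y $  — match y
Accept reached after 12 steps.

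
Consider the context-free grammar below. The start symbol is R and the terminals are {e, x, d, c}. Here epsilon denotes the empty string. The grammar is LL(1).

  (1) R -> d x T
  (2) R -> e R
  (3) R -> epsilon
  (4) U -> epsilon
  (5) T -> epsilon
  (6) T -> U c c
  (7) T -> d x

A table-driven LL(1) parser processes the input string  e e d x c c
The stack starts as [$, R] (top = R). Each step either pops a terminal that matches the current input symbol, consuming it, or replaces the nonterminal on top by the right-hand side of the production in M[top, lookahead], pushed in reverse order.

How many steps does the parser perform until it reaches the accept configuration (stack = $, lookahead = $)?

11

      Stack    Input          Action
   1  $ R      e e d x c c $  expand R -> e R
   2  $ R e    e e d x c c $  match e
   3  $ R      e d x c c $    expand R -> e R
   4  $ R e    e d x c c $    match e
   5  $ R      d x c c $      expand R -> d x T
   6  $ T x d  d x c c $      match d
   7  $ T x    x c c $        match x
   8  $ T      c c $          expand T -> U c c
   9  $ c c U  c c $          expand U -> epsilon
  10  $ c c    c c $          match c
  11  $ c      c $            match c
Accept reached after 11 steps.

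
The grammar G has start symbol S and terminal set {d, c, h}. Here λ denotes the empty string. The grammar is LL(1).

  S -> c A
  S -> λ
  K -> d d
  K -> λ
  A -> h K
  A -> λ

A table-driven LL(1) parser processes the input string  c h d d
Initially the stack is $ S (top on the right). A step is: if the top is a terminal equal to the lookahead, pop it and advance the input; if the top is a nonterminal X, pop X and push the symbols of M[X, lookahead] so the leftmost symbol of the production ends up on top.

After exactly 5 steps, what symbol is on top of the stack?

step 1: stack=$ S  input=c h d d $  — expand S -> c A
step 2: stack=$ A c  input=c h d d $  — match c
step 3: stack=$ A  input=h d d $  — expand A -> h K
step 4: stack=$ K h  input=h d d $  — match h
step 5: stack=$ K  input=d d $  — expand K -> d d
Stack after step 5: $ d d (top = d).

d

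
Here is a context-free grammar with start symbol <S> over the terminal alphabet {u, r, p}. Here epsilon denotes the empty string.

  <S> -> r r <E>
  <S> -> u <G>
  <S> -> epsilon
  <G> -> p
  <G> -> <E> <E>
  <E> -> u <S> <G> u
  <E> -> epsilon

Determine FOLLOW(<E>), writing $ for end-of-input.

FIRST(<S>): from <S>->r r <E> we get {r}; from <S>->u <G> we get {u}; from <S>->epsilon we get {epsilon}. So FIRST(<S>) = {epsilon, r, u}.
FIRST(<E>): from <E>->u <S> <G> u we get {u}; from <E>->epsilon we get {epsilon}. So FIRST(<E>) = {epsilon, u}.
FIRST(<G>): from <G>->p we get {p}; from <G>-><E> <E> we get {epsilon, u}. So FIRST(<G>) = {epsilon, p, u}.
FOLLOW(<S>) includes $ since <S> is the start symbol.
FOLLOW(<S>): in <E>->u <S> <G> u, <S> is followed by <G> u with FIRST {p, u}. Thus FOLLOW(<S>) = {$, p, u}.
FOLLOW(<G>): in <S>->u <G>, the suffix after <G> is empty, so FOLLOW(<G>) ⊇ FOLLOW(<S>) = {$, p, u}; in <E>->u <S> <G> u, <G> is followed by u with FIRST {u}. Thus FOLLOW(<G>) = {$, p, u}.
FOLLOW(<E>): in <S>->r r <E>, the suffix after <E> is empty, so FOLLOW(<E>) ⊇ FOLLOW(<S>) = {$, p, u}; in <G>-><E> <E> (occurrence 1), <E> is followed by <E> with FIRST {epsilon, u}; in <G>-><E> <E> (occurrence 1), the suffix after <E> is nullable, so FOLLOW(<E>) ⊇ FOLLOW(<G>) = {$, p, u}; in <G>-><E> <E> (occurrence 2), the suffix after <E> is empty, so FOLLOW(<E>) ⊇ FOLLOW(<G>) = {$, p, u}. Thus FOLLOW(<E>) = {$, p, u}.

{$, p, u}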